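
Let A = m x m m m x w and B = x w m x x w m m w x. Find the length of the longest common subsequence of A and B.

5

A longest common subsequence is mxmmx (length 5); the LCS DP confirms no longer common subsequence exists.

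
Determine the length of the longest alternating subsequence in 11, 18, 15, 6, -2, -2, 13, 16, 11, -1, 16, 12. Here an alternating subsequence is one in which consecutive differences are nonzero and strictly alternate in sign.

7

Track the best alternating length ending on an up-step vs a down-step at each position: up/down = 1/1, 2/1, 2/3, 1/3, 1/3, 1/3, 4/3, 4/3, 4/5, 4/5, 6/3, 6/7.
The maximum over both is 7; one such subsequence is 11, 18, 6, 13, 11, 16, 12.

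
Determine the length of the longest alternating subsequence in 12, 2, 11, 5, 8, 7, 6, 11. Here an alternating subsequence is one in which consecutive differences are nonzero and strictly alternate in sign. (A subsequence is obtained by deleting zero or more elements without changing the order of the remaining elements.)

7

A longest alternating subsequence is 12, 2, 11, 5, 8, 7, 11 (positions 1,2,3,4,5,6,8); its 6 consecutive differences strictly alternate in sign, and length 7 is optimal.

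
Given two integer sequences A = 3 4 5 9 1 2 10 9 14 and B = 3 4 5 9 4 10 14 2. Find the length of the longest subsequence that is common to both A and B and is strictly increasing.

For each value that appears in both, track the longest common increasing run ending there.
The best achievable length is 6; one witness is 3, 4, 5, 9, 10, 14 (A-positions 1,2,3,4,7,9, B-positions 1,2,3,4,6,7).

6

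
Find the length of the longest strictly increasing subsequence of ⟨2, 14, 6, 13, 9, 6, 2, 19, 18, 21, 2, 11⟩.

5

Let dp[i] be the longest increasing subsequence ending at position i. Then dp = [1, 2, 2, 3, 3, 2, 1, 4, 4, 5, 1, 4].
The maximum is 5; one witness is 2, 6, 13, 19, 21 at positions 1,3,4,8,10.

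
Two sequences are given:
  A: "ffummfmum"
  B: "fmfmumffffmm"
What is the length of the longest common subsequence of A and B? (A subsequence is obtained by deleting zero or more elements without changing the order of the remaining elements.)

Backtracking the LCS table gives one alignment: f (A1,B1) → f (A2,B3) → u (A3,B5) → m (A4,B6) → f (A6,B10) → m (A7,B11) → m (A9,B12).
So the longest common subsequence has length 7.

7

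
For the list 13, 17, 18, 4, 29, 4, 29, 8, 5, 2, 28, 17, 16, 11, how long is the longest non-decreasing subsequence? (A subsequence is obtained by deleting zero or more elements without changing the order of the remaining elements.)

Let dp[i] be the longest non-decreasing subsequence ending at position i. Then dp = [1, 2, 3, 1, 4, 2, 5, 3, 3, 1, 4, 4, 4, 4].
The maximum is 5; one witness is 13, 17, 18, 29, 29 at positions 1,2,3,5,7.

5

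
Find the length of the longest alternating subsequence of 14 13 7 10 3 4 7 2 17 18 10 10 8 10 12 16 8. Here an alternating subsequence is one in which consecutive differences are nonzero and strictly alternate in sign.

10

Track the best alternating length ending on an up-step vs a down-step at each position: up/down = 1/1, 1/2, 1/2, 3/2, 1/4, 5/4, 5/4, 1/6, 7/1, 7/1, 7/8, 7/8, 7/8, 9/8, 9/8, 9/8, 7/10.
The maximum over both is 10; one such subsequence is 14, 7, 10, 3, 4, 2, 17, 8, 10, 8.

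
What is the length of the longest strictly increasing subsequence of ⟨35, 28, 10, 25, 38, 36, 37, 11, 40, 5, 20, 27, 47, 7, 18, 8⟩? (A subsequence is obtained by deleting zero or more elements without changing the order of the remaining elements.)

One longest increasing subsequence is 10, 25, 36, 37, 40, 47 (positions 3,4,6,7,9,13), of length 6; no longer one exists.

6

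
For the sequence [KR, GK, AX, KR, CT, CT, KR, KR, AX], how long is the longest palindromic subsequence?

One longest palindromic subsequence is AX KR CT CT KR AX (positions 3,4,5,6,8,9); it reads the same forward and backward, and the interval DP gives dp[1][9] = 6.

6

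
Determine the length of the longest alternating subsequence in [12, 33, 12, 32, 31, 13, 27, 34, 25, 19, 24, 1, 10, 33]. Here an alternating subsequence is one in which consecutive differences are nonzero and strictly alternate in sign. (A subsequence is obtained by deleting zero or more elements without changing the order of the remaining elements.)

10

Track the best alternating length ending on an up-step vs a down-step at each position: up/down = 1/1, 2/1, 1/3, 4/3, 4/5, 4/5, 6/5, 6/1, 6/7, 6/7, 8/7, 1/9, 10/9, 10/7.
The maximum over both is 10; one such subsequence is 12, 33, 12, 32, 13, 27, 19, 24, 1, 10.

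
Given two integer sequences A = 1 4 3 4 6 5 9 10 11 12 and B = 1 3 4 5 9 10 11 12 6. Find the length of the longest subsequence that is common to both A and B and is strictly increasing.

For each value that appears in both, track the longest common increasing run ending there.
The best achievable length is 8; one witness is 1, 3, 4, 5, 9, 10, 11, 12 (A-positions 1,3,4,6,7,8,9,10, B-positions 1,2,3,4,5,6,7,8).

8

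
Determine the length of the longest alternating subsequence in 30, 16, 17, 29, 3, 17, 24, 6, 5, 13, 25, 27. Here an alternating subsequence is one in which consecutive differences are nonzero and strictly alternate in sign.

A longest alternating subsequence is 30, 16, 17, 3, 17, 6, 13 (positions 1,2,3,5,6,8,10); its 6 consecutive differences strictly alternate in sign, and length 7 is optimal.

7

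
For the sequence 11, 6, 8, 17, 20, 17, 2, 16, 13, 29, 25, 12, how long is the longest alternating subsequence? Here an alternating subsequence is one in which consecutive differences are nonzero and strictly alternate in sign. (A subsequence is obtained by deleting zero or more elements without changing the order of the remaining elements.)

8

A longest alternating subsequence is 11, 6, 8, 2, 16, 13, 29, 25 (positions 1,2,3,7,8,9,10,11); its 7 consecutive differences strictly alternate in sign, and length 8 is optimal.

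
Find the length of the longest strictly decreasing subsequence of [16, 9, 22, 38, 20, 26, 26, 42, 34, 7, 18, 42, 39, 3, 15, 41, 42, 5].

5

Let dp[i] be the longest decreasing subsequence ending at position i. Then dp = [1, 2, 1, 1, 2, 2, 2, 1, 2, 3, 3, 1, 2, 4, 4, 2, 1, 5].
The maximum is 5; one witness is 22, 20, 18, 15, 5 at positions 3,5,11,15,18.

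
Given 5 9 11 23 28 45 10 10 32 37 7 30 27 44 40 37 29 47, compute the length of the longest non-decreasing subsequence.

Let dp[i] be the longest non-decreasing subsequence ending at position i. Then dp = [1, 2, 3, 4, 5, 6, 3, 4, 6, 7, 2, 6, 5, 8, 8, 8, 6, 9].
The maximum is 9; one witness is 5, 9, 11, 23, 28, 32, 37, 44, 47 at positions 1,2,3,4,5,9,10,14,18.

9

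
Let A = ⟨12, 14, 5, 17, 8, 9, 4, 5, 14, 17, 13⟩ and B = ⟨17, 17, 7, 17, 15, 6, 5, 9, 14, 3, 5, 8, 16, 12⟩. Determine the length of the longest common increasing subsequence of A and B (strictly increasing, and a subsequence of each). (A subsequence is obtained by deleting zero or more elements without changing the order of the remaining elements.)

For each value that appears in both, track the longest common increasing run ending there.
The best achievable length is 3; one witness is 5, 9, 14 (A-positions 3,6,9, B-positions 7,8,9).

3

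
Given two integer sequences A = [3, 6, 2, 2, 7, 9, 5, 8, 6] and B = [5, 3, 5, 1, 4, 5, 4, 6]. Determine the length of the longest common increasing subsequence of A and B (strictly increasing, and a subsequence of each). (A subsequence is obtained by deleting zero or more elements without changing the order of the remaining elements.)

3

For each value that appears in both, track the longest common increasing run ending there.
The best achievable length is 3; one witness is 3, 5, 6 (A-positions 1,7,9, B-positions 2,3,8).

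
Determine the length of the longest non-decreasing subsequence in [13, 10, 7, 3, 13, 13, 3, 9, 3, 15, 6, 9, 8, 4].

Let dp[i] be the longest non-decreasing subsequence ending at position i. Then dp = [1, 1, 1, 1, 2, 3, 2, 3, 3, 4, 4, 5, 5, 4].
The maximum is 5; one witness is 3, 3, 3, 6, 9 at positions 4,7,9,11,12.

5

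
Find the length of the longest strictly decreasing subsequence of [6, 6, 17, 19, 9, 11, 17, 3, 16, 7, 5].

Let dp[i] be the longest decreasing subsequence ending at position i. Then dp = [1, 1, 1, 1, 2, 2, 2, 3, 3, 4, 5].
The maximum is 5; one witness is 19, 17, 16, 7, 5 at positions 4,7,9,10,11.

5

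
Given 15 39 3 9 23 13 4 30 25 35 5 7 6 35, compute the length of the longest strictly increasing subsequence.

5

Let dp[i] be the longest increasing subsequence ending at position i. Then dp = [1, 2, 1, 2, 3, 3, 2, 4, 4, 5, 3, 4, 4, 5].
The maximum is 5; one witness is 3, 9, 23, 30, 35 at positions 3,4,5,8,10.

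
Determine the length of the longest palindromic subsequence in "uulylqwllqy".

6

One longest palindromic subsequence is yqllqy (positions 4,6,8,9,10,11); it reads the same forward and backward, and the interval DP gives dp[1][11] = 6.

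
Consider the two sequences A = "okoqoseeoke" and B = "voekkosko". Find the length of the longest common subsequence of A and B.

5

A longest common subsequence is okoso (length 5); the LCS DP confirms no longer common subsequence exists.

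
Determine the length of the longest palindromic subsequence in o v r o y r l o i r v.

7

One longest palindromic subsequence is vrolorv (positions 2,3,4,7,8,10,11); it reads the same forward and backward, and the interval DP gives dp[1][11] = 7.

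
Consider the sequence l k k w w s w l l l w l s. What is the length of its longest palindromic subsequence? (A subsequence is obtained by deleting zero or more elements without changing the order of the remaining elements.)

7

One longest palindromic subsequence is swlllws (positions 6,7,8,9,10,11,13); it reads the same forward and backward, and the interval DP gives dp[1][13] = 7.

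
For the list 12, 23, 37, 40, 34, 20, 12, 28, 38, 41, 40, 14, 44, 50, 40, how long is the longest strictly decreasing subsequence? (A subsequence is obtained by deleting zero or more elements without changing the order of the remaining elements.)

One longest decreasing subsequence is 37, 34, 20, 12 (positions 3,5,6,7), of length 4; no longer one exists.

4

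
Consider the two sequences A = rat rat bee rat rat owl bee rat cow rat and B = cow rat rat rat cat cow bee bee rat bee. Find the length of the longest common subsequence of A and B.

A longest common subsequence is rat, rat, bee, rat, bee (length 5); the LCS DP confirms no longer common subsequence exists.

5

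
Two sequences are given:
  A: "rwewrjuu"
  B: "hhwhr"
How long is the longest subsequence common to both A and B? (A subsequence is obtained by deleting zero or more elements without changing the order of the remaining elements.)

2

Backtracking the LCS table gives one alignment: w (A2,B3) → r (A5,B5).
So the longest common subsequence has length 2.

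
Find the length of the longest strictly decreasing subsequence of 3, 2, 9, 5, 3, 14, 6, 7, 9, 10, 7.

One longest decreasing subsequence is 9, 5, 3 (positions 3,4,5), of length 3; no longer one exists.

3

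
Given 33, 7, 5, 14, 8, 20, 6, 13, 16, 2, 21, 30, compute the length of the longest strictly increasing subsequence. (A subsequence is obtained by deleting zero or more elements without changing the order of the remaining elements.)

Let dp[i] be the longest increasing subsequence ending at position i. Then dp = [1, 1, 1, 2, 2, 3, 2, 3, 4, 1, 5, 6].
The maximum is 6; one witness is 7, 8, 13, 16, 21, 30 at positions 2,5,8,9,11,12.

6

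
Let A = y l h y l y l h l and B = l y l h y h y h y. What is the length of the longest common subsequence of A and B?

Backtracking the LCS table gives one alignment: y (A1,B2) → l (A2,B3) → h (A3,B4) → y (A4,B5) → y (A6,B7) → h (A8,B8).
So the longest common subsequence has length 6.

6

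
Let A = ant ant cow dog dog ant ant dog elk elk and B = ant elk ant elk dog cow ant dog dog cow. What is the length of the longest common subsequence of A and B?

5

Backtracking the LCS table gives one alignment: ant (A1,B1) → ant (A2,B3) → cow (A3,B6) → dog (A4,B8) → dog (A5,B9).
So the longest common subsequence has length 5.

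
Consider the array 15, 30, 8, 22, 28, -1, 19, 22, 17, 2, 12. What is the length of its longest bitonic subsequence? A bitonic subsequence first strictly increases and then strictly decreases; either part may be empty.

One longest bitonic subsequence is 15, 30, 28, 22, 17, 12 (positions 1,2,5,8,9,11): it rises to 30 then falls. Length 6 is optimal.

6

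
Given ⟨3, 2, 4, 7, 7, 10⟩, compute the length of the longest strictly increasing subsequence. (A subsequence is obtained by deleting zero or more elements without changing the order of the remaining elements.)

4

Let dp[i] be the longest increasing subsequence ending at position i. Then dp = [1, 1, 2, 3, 3, 4].
The maximum is 4; one witness is 3, 4, 7, 10 at positions 1,3,4,6.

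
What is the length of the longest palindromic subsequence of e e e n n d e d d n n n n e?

One longest palindromic subsequence is enndddnne (positions 1,4,5,6,8,9,12,13,14); it reads the same forward and backward, and the interval DP gives dp[1][14] = 9.

9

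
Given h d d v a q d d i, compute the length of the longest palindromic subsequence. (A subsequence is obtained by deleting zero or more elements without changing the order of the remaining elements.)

5

Using dp[i][j] = 2 + dp[i+1][j−1] if the ends match, else max(dp[i+1][j], dp[i][j−1]):
dp[1][9] = 5. A witness is ddqdd at positions 2,3,6,7,8.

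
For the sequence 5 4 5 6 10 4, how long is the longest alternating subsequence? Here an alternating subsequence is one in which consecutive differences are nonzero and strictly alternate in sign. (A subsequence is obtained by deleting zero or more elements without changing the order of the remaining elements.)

A longest alternating subsequence is 5, 4, 5, 4 (positions 1,2,3,6); its 3 consecutive differences strictly alternate in sign, and length 4 is optimal.

4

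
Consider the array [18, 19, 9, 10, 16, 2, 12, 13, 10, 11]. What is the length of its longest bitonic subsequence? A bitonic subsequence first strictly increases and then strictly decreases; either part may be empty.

5

One longest bitonic subsequence is 18, 19, 16, 13, 11 (positions 1,2,5,8,10): it rises to 19 then falls. Length 5 is optimal.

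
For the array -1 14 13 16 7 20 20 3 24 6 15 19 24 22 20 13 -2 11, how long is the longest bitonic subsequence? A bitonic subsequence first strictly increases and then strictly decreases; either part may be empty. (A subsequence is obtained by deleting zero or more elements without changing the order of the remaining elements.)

Let inc[i] be the LIS ending at i and dec[i] the longest strictly decreasing subsequence starting at i. inc = [1, 2, 2, 3, 2, 4, 4, 2, 5, 3, 4, 5, 6, 6, 6, 4, 1, 4], dec = [2, 5, 4, 4, 3, 4, 4, 2, 5, 2, 3, 3, 5, 4, 3, 2, 1, 1].
max_i inc[i]+dec[i]−1 = 10, with one witness -1, 3, 6, 15, 19, 24, 22, 20, 13, 11.

10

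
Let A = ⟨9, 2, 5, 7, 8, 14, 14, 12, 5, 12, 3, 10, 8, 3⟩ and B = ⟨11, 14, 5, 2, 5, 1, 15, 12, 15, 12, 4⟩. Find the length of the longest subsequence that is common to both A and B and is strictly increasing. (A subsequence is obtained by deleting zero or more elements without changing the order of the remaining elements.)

3

For each value that appears in both, track the longest common increasing run ending there.
The best achievable length is 3; one witness is 2, 5, 12 (A-positions 2,3,8, B-positions 4,5,8).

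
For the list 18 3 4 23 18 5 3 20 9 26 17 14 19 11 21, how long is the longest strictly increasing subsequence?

7

Scanning left to right, the best length ending at each element is: 18→1, 3→1, 4→2, 23→3, 18→3, 5→3, 3→1, 20→4, 9→4, 26→5, 17→5, 14→5, 19→6, 11→5, 21→7.
So the longest increasing subsequence has length 7, e.g. 3, 4, 5, 9, 17, 19, 21.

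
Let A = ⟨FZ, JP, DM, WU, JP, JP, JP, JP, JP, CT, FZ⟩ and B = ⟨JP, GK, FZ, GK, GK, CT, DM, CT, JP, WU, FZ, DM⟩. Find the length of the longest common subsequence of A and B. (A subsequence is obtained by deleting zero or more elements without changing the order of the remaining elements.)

4

Backtracking the LCS table gives one alignment: FZ (A1,B3) → JP (A2,B9) → WU (A4,B10) → FZ (A11,B11).
So the longest common subsequence has length 4.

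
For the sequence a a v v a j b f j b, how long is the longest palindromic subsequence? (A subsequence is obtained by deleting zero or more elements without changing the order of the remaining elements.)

4

Using dp[i][j] = 2 + dp[i+1][j−1] if the ends match, else max(dp[i+1][j], dp[i][j−1]):
dp[1][10] = 4. A witness is avva at positions 2,3,4,5.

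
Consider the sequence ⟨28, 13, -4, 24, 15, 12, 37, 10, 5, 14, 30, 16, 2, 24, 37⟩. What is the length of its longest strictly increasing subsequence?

Let dp[i] be the longest increasing subsequence ending at position i. Then dp = [1, 1, 1, 2, 2, 2, 3, 2, 2, 3, 4, 4, 2, 5, 6].
The maximum is 6; one witness is -4, 12, 14, 16, 24, 37 at positions 3,6,10,12,14,15.

6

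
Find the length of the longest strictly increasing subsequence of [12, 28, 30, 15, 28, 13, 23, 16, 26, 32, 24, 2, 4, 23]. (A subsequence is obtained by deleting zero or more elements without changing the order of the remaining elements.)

5

Scanning left to right, the best length ending at each element is: 12→1, 28→2, 30→3, 15→2, 28→3, 13→2, 23→3, 16→3, 26→4, 32→5, 24→4, 2→1, 4→2, 23→4.
So the longest increasing subsequence has length 5, e.g. 12, 15, 23, 26, 32.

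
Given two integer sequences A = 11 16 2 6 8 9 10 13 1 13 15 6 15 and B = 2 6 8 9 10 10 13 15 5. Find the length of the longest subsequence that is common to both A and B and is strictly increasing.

7

For each value that appears in both, track the longest common increasing run ending there.
The best achievable length is 7; one witness is 2, 6, 8, 9, 10, 13, 15 (A-positions 3,4,5,6,7,8,11, B-positions 1,2,3,4,5,7,8).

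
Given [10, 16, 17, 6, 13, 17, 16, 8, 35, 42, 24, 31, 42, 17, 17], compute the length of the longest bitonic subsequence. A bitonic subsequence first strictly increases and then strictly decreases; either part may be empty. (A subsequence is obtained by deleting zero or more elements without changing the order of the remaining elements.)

7

One longest bitonic subsequence is 10, 16, 17, 35, 42, 31, 17 (positions 1,2,3,9,10,12,15): it rises to 42 then falls. Length 7 is optimal.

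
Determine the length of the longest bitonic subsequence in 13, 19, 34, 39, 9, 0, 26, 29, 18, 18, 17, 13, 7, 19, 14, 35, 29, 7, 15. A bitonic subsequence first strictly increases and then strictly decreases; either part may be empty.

9

Let inc[i] be the LIS ending at i and dec[i] the longest strictly decreasing subsequence starting at i. inc = [1, 2, 3, 4, 1, 1, 3, 4, 2, 2, 2, 2, 2, 3, 3, 5, 4, 2, 4], dec = [3, 5, 6, 6, 2, 1, 5, 5, 4, 4, 3, 2, 1, 3, 2, 3, 2, 1, 1].
max_i inc[i]+dec[i]−1 = 9, with one witness 13, 19, 34, 39, 29, 18, 17, 14, 7.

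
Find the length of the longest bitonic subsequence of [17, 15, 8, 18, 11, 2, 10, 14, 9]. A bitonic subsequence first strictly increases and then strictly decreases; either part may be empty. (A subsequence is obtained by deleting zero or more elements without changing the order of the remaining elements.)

5

Let inc[i] be the LIS ending at i and dec[i] the longest strictly decreasing subsequence starting at i. inc = [1, 1, 1, 2, 2, 1, 2, 3, 2], dec = [5, 4, 2, 4, 3, 1, 2, 2, 1].
max_i inc[i]+dec[i]−1 = 5, with one witness 17, 15, 11, 10, 9.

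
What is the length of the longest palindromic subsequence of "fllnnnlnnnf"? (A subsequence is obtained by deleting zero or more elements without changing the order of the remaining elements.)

One longest palindromic subsequence is fnnnlnnnf (positions 1,4,5,6,7,8,9,10,11); it reads the same forward and backward, and the interval DP gives dp[1][11] = 9.

9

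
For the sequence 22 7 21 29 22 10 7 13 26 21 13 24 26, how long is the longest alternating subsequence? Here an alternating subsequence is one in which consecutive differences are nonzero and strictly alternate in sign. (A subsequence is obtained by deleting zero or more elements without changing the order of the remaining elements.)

7

A longest alternating subsequence is 22, 7, 29, 22, 26, 21, 24 (positions 1,2,4,5,9,10,12); its 6 consecutive differences strictly alternate in sign, and length 7 is optimal.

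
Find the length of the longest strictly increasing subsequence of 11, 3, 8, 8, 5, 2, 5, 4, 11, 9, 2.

Let dp[i] be the longest increasing subsequence ending at position i. Then dp = [1, 1, 2, 2, 2, 1, 2, 2, 3, 3, 1].
The maximum is 3; one witness is 3, 8, 11 at positions 2,3,9.

3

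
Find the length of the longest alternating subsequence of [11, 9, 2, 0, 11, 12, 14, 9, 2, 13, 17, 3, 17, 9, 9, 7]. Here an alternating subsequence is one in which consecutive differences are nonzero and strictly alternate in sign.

Track the best alternating length ending on an up-step vs a down-step at each position: up/down = 1/1, 1/2, 1/2, 1/2, 3/1, 3/1, 3/1, 3/4, 3/4, 5/4, 5/1, 5/6, 7/1, 7/8, 7/8, 7/8.
The maximum over both is 8; one such subsequence is 11, 9, 11, 9, 13, 3, 17, 9.

8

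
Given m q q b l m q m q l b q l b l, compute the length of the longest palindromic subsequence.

One longest palindromic subsequence is qblqmqlbq (positions 3,4,5,7,8,9,10,11,12); it reads the same forward and backward, and the interval DP gives dp[1][15] = 9.

9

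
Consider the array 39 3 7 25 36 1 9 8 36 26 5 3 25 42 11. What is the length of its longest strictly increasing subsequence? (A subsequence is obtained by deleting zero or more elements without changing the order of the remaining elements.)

Scanning left to right, the best length ending at each element is: 39→1, 3→1, 7→2, 25→3, 36→4, 1→1, 9→3, 8→3, 36→4, 26→4, 5→2, 3→2, 25→4, 42→5, 11→4.
So the longest increasing subsequence has length 5, e.g. 3, 7, 25, 36, 42.

5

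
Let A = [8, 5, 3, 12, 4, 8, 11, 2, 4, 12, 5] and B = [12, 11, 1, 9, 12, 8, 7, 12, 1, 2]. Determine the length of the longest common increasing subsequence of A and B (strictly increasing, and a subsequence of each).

A longest common strictly increasing subsequence is 11, 12 (length 2); it appears in order in both A and B, and no longer such subsequence exists.

2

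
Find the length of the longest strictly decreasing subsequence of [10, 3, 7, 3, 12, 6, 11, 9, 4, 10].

4

Scanning left to right, the best length ending at each element is: 10→1, 3→2, 7→2, 3→3, 12→1, 6→3, 11→2, 9→3, 4→4, 10→3.
So the longest decreasing subsequence has length 4, e.g. 10, 7, 6, 4.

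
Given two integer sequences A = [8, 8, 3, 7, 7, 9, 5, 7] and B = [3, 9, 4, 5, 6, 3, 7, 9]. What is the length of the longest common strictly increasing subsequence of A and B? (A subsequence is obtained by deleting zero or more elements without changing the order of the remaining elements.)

3

For each value that appears in both, track the longest common increasing run ending there.
The best achievable length is 3; one witness is 3, 5, 7 (A-positions 3,7,8, B-positions 1,4,7).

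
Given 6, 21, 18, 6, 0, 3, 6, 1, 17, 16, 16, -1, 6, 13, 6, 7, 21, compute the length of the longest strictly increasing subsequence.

5

Scanning left to right, the best length ending at each element is: 6→1, 21→2, 18→2, 6→1, 0→1, 3→2, 6→3, 1→2, 17→4, 16→4, 16→4, -1→1, 6→3, 13→4, 6→3, 7→4, 21→5.
So the longest increasing subsequence has length 5, e.g. 0, 3, 6, 17, 21.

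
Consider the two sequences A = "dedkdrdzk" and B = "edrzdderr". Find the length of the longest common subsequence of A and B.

A longest common subsequence is dddr (length 4); the LCS DP confirms no longer common subsequence exists.

4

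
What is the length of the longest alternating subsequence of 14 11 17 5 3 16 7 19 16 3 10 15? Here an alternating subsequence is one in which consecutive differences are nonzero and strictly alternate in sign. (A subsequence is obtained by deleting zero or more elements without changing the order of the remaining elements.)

9

Track the best alternating length ending on an up-step vs a down-step at each position: up/down = 1/1, 1/2, 3/1, 1/4, 1/4, 5/4, 5/6, 7/1, 7/8, 1/8, 9/8, 9/8.
The maximum over both is 9; one such subsequence is 14, 11, 17, 5, 16, 7, 19, 3, 10.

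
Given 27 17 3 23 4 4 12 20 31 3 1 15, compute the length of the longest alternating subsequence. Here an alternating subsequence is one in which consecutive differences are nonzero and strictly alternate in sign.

7

A longest alternating subsequence is 27, 17, 23, 4, 12, 3, 15 (positions 1,2,4,5,7,10,12); its 6 consecutive differences strictly alternate in sign, and length 7 is optimal.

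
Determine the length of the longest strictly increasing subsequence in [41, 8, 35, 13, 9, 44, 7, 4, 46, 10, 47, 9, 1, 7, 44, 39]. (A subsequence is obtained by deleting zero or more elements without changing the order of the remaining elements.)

5

Scanning left to right, the best length ending at each element is: 41→1, 8→1, 35→2, 13→2, 9→2, 44→3, 7→1, 4→1, 46→4, 10→3, 47→5, 9→2, 1→1, 7→2, 44→4, 39→4.
So the longest increasing subsequence has length 5, e.g. 8, 35, 44, 46, 47.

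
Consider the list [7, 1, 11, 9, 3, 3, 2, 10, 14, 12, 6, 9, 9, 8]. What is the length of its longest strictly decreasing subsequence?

Scanning left to right, the best length ending at each element is: 7→1, 1→2, 11→1, 9→2, 3→3, 3→3, 2→4, 10→2, 14→1, 12→2, 6→3, 9→3, 9→3, 8→4.
So the longest decreasing subsequence has length 4, e.g. 11, 9, 3, 2.

4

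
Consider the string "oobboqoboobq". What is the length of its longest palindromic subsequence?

9

Using dp[i][j] = 2 + dp[i+1][j−1] if the ends match, else max(dp[i+1][j], dp[i][j−1]):
dp[1][12] = 9. A witness is ooboqoboo at positions 1,2,3,5,6,7,8,9,10.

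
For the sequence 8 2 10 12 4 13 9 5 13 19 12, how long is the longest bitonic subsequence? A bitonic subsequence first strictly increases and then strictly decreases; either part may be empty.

6

Let inc[i] be the LIS ending at i and dec[i] the longest strictly decreasing subsequence starting at i. inc = [1, 1, 2, 3, 2, 4, 3, 3, 4, 5, 4], dec = [2, 1, 3, 3, 1, 3, 2, 1, 2, 2, 1].
max_i inc[i]+dec[i]−1 = 6, with one witness 8, 10, 12, 13, 9, 5.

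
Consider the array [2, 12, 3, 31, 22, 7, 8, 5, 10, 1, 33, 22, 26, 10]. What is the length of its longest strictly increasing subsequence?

7

Scanning left to right, the best length ending at each element is: 2→1, 12→2, 3→2, 31→3, 22→3, 7→3, 8→4, 5→3, 10→5, 1→1, 33→6, 22→6, 26→7, 10→5.
So the longest increasing subsequence has length 7, e.g. 2, 3, 7, 8, 10, 22, 26.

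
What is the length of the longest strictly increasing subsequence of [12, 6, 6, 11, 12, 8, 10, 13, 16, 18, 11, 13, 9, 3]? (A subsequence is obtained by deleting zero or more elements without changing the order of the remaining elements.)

Let dp[i] be the longest increasing subsequence ending at position i. Then dp = [1, 1, 1, 2, 3, 2, 3, 4, 5, 6, 4, 5, 3, 1].
The maximum is 6; one witness is 6, 11, 12, 13, 16, 18 at positions 2,4,5,8,9,10.

6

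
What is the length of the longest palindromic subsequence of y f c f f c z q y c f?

6

One longest palindromic subsequence is fcffcf (positions 2,3,4,5,10,11); it reads the same forward and backward, and the interval DP gives dp[1][11] = 6.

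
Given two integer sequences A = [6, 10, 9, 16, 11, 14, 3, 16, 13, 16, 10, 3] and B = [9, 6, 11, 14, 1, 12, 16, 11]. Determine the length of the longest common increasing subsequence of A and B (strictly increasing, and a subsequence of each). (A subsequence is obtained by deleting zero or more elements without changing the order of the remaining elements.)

For each value that appears in both, track the longest common increasing run ending there.
The best achievable length is 4; one witness is 9, 11, 14, 16 (A-positions 3,5,6,8, B-positions 1,3,4,7).

4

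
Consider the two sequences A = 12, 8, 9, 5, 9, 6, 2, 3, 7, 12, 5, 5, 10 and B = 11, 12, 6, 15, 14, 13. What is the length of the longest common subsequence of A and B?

A longest common subsequence is 12, 6 (length 2); the LCS DP confirms no longer common subsequence exists.

2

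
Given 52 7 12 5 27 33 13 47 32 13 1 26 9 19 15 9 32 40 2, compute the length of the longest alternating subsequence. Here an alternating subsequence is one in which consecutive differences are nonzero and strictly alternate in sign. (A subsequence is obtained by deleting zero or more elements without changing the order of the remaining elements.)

Track the best alternating length ending on an up-step vs a down-step at each position: up/down = 1/1, 1/2, 3/2, 1/4, 5/2, 5/2, 5/6, 7/2, 7/8, 5/8, 1/8, 9/8, 9/10, 11/10, 11/12, 9/12, 13/8, 13/8, 9/14.
The maximum over both is 14; one such subsequence is 52, 7, 12, 5, 27, 13, 47, 13, 26, 9, 19, 15, 32, 2.

14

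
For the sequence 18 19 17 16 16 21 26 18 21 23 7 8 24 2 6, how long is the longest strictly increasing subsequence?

One longest increasing subsequence is 18, 19, 21, 23, 24 (positions 1,2,6,10,13), of length 5; no longer one exists.

5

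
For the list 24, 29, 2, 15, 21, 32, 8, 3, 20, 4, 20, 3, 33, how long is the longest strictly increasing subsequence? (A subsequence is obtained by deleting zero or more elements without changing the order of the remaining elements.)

Let dp[i] be the longest increasing subsequence ending at position i. Then dp = [1, 2, 1, 2, 3, 4, 2, 2, 3, 3, 4, 2, 5].
The maximum is 5; one witness is 2, 15, 21, 32, 33 at positions 3,4,5,6,13.

5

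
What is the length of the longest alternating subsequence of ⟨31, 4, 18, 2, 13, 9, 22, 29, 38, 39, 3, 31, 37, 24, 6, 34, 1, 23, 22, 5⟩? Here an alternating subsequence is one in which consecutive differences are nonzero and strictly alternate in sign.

A longest alternating subsequence is 31, 4, 18, 2, 13, 9, 22, 3, 31, 24, 34, 1, 23, 22 (positions 1,2,3,4,5,6,7,11,12,14,16,17,18,19); its 13 consecutive differences strictly alternate in sign, and length 14 is optimal.

14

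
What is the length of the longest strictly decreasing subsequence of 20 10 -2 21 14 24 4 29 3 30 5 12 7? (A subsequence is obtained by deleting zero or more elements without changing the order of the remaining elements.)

4

Scanning left to right, the best length ending at each element is: 20→1, 10→2, -2→3, 21→1, 14→2, 24→1, 4→3, 29→1, 3→4, 30→1, 5→3, 12→3, 7→4.
So the longest decreasing subsequence has length 4, e.g. 20, 10, 4, 3.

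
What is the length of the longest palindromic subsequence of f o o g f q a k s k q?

Using dp[i][j] = 2 + dp[i+1][j−1] if the ends match, else max(dp[i+1][j], dp[i][j−1]):
dp[1][11] = 5. A witness is qkskq at positions 6,8,9,10,11.

5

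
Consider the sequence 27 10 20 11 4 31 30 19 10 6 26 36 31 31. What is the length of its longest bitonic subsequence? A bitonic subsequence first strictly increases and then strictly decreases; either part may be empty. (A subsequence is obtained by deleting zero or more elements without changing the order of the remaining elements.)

One longest bitonic subsequence is 10, 20, 31, 30, 19, 10, 6 (positions 2,3,6,7,8,9,10): it rises to 31 then falls. Length 7 is optimal.

7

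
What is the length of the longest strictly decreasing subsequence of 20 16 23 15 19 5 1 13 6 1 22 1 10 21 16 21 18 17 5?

6

One longest decreasing subsequence is 20, 16, 15, 13, 6, 1 (positions 1,2,4,8,9,10), of length 6; no longer one exists.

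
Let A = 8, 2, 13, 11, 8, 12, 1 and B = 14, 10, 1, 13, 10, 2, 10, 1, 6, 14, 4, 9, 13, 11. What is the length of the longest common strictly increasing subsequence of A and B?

2

A longest common strictly increasing subsequence is 2, 13 (length 2); it appears in order in both A and B, and no longer such subsequence exists.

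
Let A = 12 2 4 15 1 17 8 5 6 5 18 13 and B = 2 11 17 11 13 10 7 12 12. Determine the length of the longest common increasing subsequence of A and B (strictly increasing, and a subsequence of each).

2

For each value that appears in both, track the longest common increasing run ending there.
The best achievable length is 2; one witness is 2, 17 (A-positions 2,6, B-positions 1,3).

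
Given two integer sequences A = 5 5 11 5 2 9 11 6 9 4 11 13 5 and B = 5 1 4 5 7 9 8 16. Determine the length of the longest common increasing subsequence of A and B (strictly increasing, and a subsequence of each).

For each value that appears in both, track the longest common increasing run ending there.
The best achievable length is 2; one witness is 4, 5 (A-positions 10,13, B-positions 3,4).

2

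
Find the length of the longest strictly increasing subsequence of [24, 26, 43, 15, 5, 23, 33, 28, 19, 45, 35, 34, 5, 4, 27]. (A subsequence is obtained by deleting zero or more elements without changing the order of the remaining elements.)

Scanning left to right, the best length ending at each element is: 24→1, 26→2, 43→3, 15→1, 5→1, 23→2, 33→3, 28→3, 19→2, 45→4, 35→4, 34→4, 5→1, 4→1, 27→3.
So the longest increasing subsequence has length 4, e.g. 24, 26, 43, 45.

4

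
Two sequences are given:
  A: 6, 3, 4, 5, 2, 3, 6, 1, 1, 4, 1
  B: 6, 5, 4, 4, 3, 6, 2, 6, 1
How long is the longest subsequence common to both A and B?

Backtracking the LCS table gives one alignment: 6 (A1,B1) → 3 (A2,B5) → 2 (A5,B7) → 6 (A7,B8) → 1 (A11,B9).
So the longest common subsequence has length 5.

5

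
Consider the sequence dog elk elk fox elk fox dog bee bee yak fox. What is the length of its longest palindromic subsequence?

One longest palindromic subsequence is dog fox elk fox dog (positions 1,4,5,6,7); it reads the same forward and backward, and the interval DP gives dp[1][11] = 5.

5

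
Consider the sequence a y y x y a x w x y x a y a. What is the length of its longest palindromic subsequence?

11

Using dp[i][j] = 2 + dp[i+1][j−1] if the ends match, else max(dp[i+1][j], dp[i][j−1]):
dp[1][14] = 11. A witness is ayxyxwxyxya at positions 1,2,4,5,7,8,9,10,11,13,14.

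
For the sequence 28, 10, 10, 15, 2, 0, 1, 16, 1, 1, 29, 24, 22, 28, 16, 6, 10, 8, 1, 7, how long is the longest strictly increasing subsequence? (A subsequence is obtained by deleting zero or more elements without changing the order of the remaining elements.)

5

Let dp[i] be the longest increasing subsequence ending at position i. Then dp = [1, 1, 1, 2, 1, 1, 2, 3, 2, 2, 4, 4, 4, 5, 3, 3, 4, 4, 2, 4].
The maximum is 5; one witness is 10, 15, 16, 24, 28 at positions 2,4,8,12,14.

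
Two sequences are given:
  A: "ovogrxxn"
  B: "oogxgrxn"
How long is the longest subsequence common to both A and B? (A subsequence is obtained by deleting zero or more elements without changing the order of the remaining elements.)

Backtracking the LCS table gives one alignment: o (A1,B1) → o (A3,B2) → g (A4,B5) → r (A5,B6) → x (A7,B7) → n (A8,B8).
So the longest common subsequence has length 6.

6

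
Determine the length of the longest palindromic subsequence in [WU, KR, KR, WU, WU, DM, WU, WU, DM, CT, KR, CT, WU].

9

One longest palindromic subsequence is WU KR WU WU DM WU WU KR WU (positions 1,3,4,5,6,7,8,11,13); it reads the same forward and backward, and the interval DP gives dp[1][13] = 9.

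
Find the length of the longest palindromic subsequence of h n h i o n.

3

One longest palindromic subsequence is non (positions 2,5,6); it reads the same forward and backward, and the interval DP gives dp[1][6] = 3.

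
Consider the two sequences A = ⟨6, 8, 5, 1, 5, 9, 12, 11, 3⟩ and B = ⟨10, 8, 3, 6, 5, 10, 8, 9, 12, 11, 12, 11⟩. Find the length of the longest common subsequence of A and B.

5

Backtracking the LCS table gives one alignment: 6 (A1,B4) → 8 (A2,B7) → 9 (A6,B8) → 12 (A7,B11) → 11 (A8,B12).
So the longest common subsequence has length 5.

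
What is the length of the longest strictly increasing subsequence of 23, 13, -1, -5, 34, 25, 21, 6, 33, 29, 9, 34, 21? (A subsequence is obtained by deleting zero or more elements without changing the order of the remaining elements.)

Let dp[i] be the longest increasing subsequence ending at position i. Then dp = [1, 1, 1, 1, 2, 2, 2, 2, 3, 3, 3, 4, 4].
The maximum is 4; one witness is 23, 25, 33, 34 at positions 1,6,9,12.

4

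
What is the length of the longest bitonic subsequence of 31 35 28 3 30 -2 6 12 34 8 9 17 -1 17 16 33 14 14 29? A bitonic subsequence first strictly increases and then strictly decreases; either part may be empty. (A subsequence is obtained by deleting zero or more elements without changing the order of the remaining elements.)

Let inc[i] be the LIS ending at i and dec[i] the longest strictly decreasing subsequence starting at i. inc = [1, 2, 1, 1, 2, 1, 2, 3, 4, 3, 4, 5, 2, 5, 5, 6, 5, 5, 6], dec = [5, 5, 4, 2, 4, 1, 2, 3, 4, 2, 2, 3, 1, 3, 2, 2, 1, 1, 1].
max_i inc[i]+dec[i]−1 = 7, with one witness 3, 6, 12, 34, 17, 16, 14.

7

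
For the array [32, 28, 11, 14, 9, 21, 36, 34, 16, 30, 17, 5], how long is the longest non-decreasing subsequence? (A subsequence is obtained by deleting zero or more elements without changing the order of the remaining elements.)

4

Scanning left to right, the best length ending at each element is: 32→1, 28→1, 11→1, 14→2, 9→1, 21→3, 36→4, 34→4, 16→3, 30→4, 17→4, 5→1.
So the longest non-decreasing subsequence has length 4, e.g. 11, 14, 21, 36.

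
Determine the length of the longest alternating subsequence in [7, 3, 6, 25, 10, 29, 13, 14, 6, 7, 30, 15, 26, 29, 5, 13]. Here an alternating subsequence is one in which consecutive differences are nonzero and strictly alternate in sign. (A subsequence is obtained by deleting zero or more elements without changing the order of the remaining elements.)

13

A longest alternating subsequence is 7, 3, 25, 10, 29, 13, 14, 6, 30, 15, 26, 5, 13 (positions 1,2,4,5,6,7,8,9,11,12,13,15,16); its 12 consecutive differences strictly alternate in sign, and length 13 is optimal.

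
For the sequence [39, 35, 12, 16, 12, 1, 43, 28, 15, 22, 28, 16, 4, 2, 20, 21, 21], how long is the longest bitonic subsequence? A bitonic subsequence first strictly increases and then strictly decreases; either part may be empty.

Let inc[i] be the LIS ending at i and dec[i] the longest strictly decreasing subsequence starting at i. inc = [1, 1, 1, 2, 1, 1, 3, 3, 2, 3, 4, 3, 2, 2, 4, 5, 5], dec = [7, 6, 3, 4, 3, 1, 6, 5, 3, 4, 4, 3, 2, 1, 1, 1, 1].
max_i inc[i]+dec[i]−1 = 8, with one witness 12, 16, 43, 28, 22, 16, 4, 2.

8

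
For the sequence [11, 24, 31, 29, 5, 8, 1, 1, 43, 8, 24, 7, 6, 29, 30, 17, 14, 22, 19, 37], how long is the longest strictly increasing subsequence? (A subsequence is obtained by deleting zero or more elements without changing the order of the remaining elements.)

6

Let dp[i] be the longest increasing subsequence ending at position i. Then dp = [1, 2, 3, 3, 1, 2, 1, 1, 4, 2, 3, 2, 2, 4, 5, 3, 3, 4, 4, 6].
The maximum is 6; one witness is 5, 8, 24, 29, 30, 37 at positions 5,6,11,14,15,20.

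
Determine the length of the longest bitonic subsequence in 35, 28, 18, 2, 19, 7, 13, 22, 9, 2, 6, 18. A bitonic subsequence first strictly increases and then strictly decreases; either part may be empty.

6

Let inc[i] be the LIS ending at i and dec[i] the longest strictly decreasing subsequence starting at i. inc = [1, 1, 1, 1, 2, 2, 3, 4, 3, 1, 2, 4], dec = [6, 5, 4, 1, 4, 2, 3, 3, 2, 1, 1, 1].
max_i inc[i]+dec[i]−1 = 6, with one witness 35, 28, 19, 13, 9, 6.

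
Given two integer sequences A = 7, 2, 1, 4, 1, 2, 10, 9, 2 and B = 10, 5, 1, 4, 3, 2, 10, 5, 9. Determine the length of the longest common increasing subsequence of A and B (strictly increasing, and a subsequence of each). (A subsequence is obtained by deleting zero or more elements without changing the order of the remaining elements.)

3

For each value that appears in both, track the longest common increasing run ending there.
The best achievable length is 3; one witness is 1, 4, 10 (A-positions 3,4,7, B-positions 3,4,7).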